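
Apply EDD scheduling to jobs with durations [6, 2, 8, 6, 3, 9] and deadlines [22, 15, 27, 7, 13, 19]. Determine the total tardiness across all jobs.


Sort by due date (EDD order): [(6, 7), (3, 13), (2, 15), (9, 19), (6, 22), (8, 27)]
Compute completion times and tardiness:
  Job 1: p=6, d=7, C=6, tardiness=max(0,6-7)=0
  Job 2: p=3, d=13, C=9, tardiness=max(0,9-13)=0
  Job 3: p=2, d=15, C=11, tardiness=max(0,11-15)=0
  Job 4: p=9, d=19, C=20, tardiness=max(0,20-19)=1
  Job 5: p=6, d=22, C=26, tardiness=max(0,26-22)=4
  Job 6: p=8, d=27, C=34, tardiness=max(0,34-27)=7
Total tardiness = 12

12


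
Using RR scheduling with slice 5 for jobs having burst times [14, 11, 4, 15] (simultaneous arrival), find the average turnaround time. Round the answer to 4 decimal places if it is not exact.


Time quantum = 5
Execution trace:
  J1 runs 5 units, time = 5
  J2 runs 5 units, time = 10
  J3 runs 4 units, time = 14
  J4 runs 5 units, time = 19
  J1 runs 5 units, time = 24
  J2 runs 5 units, time = 29
  J4 runs 5 units, time = 34
  J1 runs 4 units, time = 38
  J2 runs 1 units, time = 39
  J4 runs 5 units, time = 44
Finish times: [38, 39, 14, 44]
Average turnaround = 135/4 = 33.75

33.75


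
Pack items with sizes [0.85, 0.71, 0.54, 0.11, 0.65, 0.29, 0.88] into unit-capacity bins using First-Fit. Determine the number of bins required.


Place items sequentially using First-Fit:
  Item 0.85 -> new Bin 1
  Item 0.71 -> new Bin 2
  Item 0.54 -> new Bin 3
  Item 0.11 -> Bin 1 (now 0.96)
  Item 0.65 -> new Bin 4
  Item 0.29 -> Bin 2 (now 1.0)
  Item 0.88 -> new Bin 5
Total bins used = 5

5


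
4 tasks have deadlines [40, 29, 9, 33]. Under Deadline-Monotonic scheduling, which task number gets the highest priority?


Sort tasks by relative deadline (ascending):
  Task 3: deadline = 9
  Task 2: deadline = 29
  Task 4: deadline = 33
  Task 1: deadline = 40
Priority order (highest first): [3, 2, 4, 1]
Highest priority task = 3

3


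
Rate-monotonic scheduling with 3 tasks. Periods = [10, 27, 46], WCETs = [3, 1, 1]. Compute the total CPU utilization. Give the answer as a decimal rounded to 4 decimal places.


Compute individual utilizations (exact fractions):
  Task 1: C/T = 3/10 (approx. 0.3)
  Task 2: C/T = 1/27 (approx. 0.037)
  Task 3: C/T = 1/46 (approx. 0.0217)
Total utilization U = 3/10 + 1/27 + 1/46 = 1114/3105
Rounded to 4 decimal places: U = 0.3588
RM (Liu & Layland) bound for 3 tasks = 0.779763; compare with U = 1114/3105 (approx. 0.358776)
U <= bound, so schedulable by RM sufficient condition.

0.3588


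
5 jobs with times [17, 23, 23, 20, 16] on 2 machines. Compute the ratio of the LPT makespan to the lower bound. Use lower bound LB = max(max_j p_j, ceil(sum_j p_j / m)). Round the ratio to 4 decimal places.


LPT order: [23, 23, 20, 17, 16]
Machine loads after assignment: [43, 56]
LPT makespan = 56
Lower bound = max(max_job, ceil(total/2)) = max(23, 50) = 50
Ratio = 56 / 50 = 1.12

1.12


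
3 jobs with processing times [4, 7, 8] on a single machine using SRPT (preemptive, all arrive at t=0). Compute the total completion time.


Since all jobs arrive at t=0, SRPT equals SPT ordering.
SPT order: [4, 7, 8]
Completion times:
  Job 1: p=4, C=4
  Job 2: p=7, C=11
  Job 3: p=8, C=19
Total completion time = 4 + 11 + 19 = 34

34


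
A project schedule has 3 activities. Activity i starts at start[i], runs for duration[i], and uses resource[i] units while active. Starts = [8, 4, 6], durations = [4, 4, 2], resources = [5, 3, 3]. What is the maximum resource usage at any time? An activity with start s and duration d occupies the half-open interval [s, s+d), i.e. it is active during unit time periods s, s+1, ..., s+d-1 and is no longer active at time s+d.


Each activity i is active on [start_i, start_i + duration_i).
Compute total resource usage per time slot:
  t=0: active resources = [], total = 0
  t=1: active resources = [], total = 0
  t=2: active resources = [], total = 0
  t=3: active resources = [], total = 0
  t=4: active resources = [3], total = 3
  t=5: active resources = [3], total = 3
  t=6: active resources = [3, 3], total = 6
  t=7: active resources = [3, 3], total = 6
  t=8: active resources = [5], total = 5
  t=9: active resources = [5], total = 5
  t=10: active resources = [5], total = 5
  t=11: active resources = [5], total = 5
Peak resource demand = 6

6


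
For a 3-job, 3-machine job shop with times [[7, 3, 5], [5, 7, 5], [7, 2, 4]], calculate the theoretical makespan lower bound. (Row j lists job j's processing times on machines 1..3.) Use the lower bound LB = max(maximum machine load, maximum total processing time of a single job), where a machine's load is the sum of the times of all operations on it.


Machine loads:
  Machine 1: 7 + 5 + 7 = 19
  Machine 2: 3 + 7 + 2 = 12
  Machine 3: 5 + 5 + 4 = 14
Max machine load = 19
Job totals:
  Job 1: 15
  Job 2: 17
  Job 3: 13
Max job total = 17
Lower bound = max(19, 17) = 19

19


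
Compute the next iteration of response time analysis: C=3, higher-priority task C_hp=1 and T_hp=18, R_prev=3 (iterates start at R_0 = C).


R_next = C + ceil(R_prev / T_hp) * C_hp
ceil(3 / 18) = ceil(0.1667) = 1
Interference = 1 * 1 = 1
R_next = 3 + 1 = 4

4


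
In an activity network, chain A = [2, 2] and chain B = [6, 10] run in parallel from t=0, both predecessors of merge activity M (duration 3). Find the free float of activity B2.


ES(B2) = sum of predecessors on chain B = 6
EF(B2) = ES + duration = 6 + 10 = 16
Successor of B2 is M. ES(M) = max(sum(A), sum(B)) = max(4, 16) = 16
Free float = ES(successor) - EF(current) = 16 - 16 = 0

0


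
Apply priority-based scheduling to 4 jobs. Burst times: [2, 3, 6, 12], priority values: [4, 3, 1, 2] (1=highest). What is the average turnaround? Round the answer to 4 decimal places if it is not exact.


Sort by priority (ascending = highest first):
Order: [(1, 6), (2, 12), (3, 3), (4, 2)]
Completion times:
  Priority 1, burst=6, C=6
  Priority 2, burst=12, C=18
  Priority 3, burst=3, C=21
  Priority 4, burst=2, C=23
Average turnaround = 68/4 = 17.0

17.0


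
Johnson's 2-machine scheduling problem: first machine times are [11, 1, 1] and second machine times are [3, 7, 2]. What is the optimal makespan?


Apply Johnson's rule:
  Group 1 (a <= b): [(2, 1, 7), (3, 1, 2)]
  Group 2 (a > b): [(1, 11, 3)]
Optimal job order: [2, 3, 1]
Schedule:
  Job 2: M1 done at 1, M2 done at 8
  Job 3: M1 done at 2, M2 done at 10
  Job 1: M1 done at 13, M2 done at 16
Makespan = 16

16


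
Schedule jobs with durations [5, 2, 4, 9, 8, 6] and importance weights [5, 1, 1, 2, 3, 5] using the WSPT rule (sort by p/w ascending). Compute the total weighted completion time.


Compute p/w ratios and sort ascending (WSPT): [(5, 5), (6, 5), (2, 1), (8, 3), (4, 1), (9, 2)]
Compute weighted completion times:
  Job (p=5,w=5): C=5, w*C=5*5=25
  Job (p=6,w=5): C=11, w*C=5*11=55
  Job (p=2,w=1): C=13, w*C=1*13=13
  Job (p=8,w=3): C=21, w*C=3*21=63
  Job (p=4,w=1): C=25, w*C=1*25=25
  Job (p=9,w=2): C=34, w*C=2*34=68
Total weighted completion time = 249

249


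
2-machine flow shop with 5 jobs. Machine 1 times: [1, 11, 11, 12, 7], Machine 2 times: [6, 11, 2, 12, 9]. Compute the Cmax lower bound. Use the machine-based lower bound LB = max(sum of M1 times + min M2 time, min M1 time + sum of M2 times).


LB1 = sum(M1 times) + min(M2 times) = 42 + 2 = 44
LB2 = min(M1 times) + sum(M2 times) = 1 + 40 = 41
Lower bound = max(LB1, LB2) = max(44, 41) = 44

44


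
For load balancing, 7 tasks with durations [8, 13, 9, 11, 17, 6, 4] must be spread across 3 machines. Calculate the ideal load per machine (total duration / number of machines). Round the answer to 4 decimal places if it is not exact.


Total processing time = 8 + 13 + 9 + 11 + 17 + 6 + 4 = 68
Number of machines = 3
Ideal balanced load = 68 / 3 = 22.6667

22.6667


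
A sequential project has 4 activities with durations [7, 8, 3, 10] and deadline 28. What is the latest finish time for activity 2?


LF(activity 2) = deadline - sum of successor durations
Successors: activities 3 through 4 with durations [3, 10]
Sum of successor durations = 13
LF = 28 - 13 = 15

15


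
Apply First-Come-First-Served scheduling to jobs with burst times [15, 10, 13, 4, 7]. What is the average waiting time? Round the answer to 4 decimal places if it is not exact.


FCFS order (as given): [15, 10, 13, 4, 7]
Waiting times:
  Job 1: wait = 0
  Job 2: wait = 15
  Job 3: wait = 25
  Job 4: wait = 38
  Job 5: wait = 42
Sum of waiting times = 120
Average waiting time = 120/5 = 24.0

24.0


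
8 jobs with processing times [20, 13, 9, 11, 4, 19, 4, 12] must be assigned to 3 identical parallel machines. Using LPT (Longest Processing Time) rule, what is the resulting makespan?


Sort jobs in decreasing order (LPT): [20, 19, 13, 12, 11, 9, 4, 4]
Assign each job to the least loaded machine:
  Machine 1: jobs [20, 9, 4], load = 33
  Machine 2: jobs [19, 11], load = 30
  Machine 3: jobs [13, 12, 4], load = 29
Makespan = max load = 33

33


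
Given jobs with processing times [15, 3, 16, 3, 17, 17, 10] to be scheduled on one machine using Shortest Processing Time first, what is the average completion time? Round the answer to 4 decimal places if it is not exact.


Sort jobs by processing time (SPT order): [3, 3, 10, 15, 16, 17, 17]
Compute completion times sequentially:
  Job 1: processing = 3, completes at 3
  Job 2: processing = 3, completes at 6
  Job 3: processing = 10, completes at 16
  Job 4: processing = 15, completes at 31
  Job 5: processing = 16, completes at 47
  Job 6: processing = 17, completes at 64
  Job 7: processing = 17, completes at 81
Sum of completion times = 248
Average completion time = 248/7 = 35.4286

35.4286


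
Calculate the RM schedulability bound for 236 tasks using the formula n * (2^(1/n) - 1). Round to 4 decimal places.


Compute 2^(1/236) = 1.0029413817
Subtract 1: 1.0029413817 - 1 = 0.0029413817
Multiply by n: 236 * 0.0029413817 = 0.6941660812
Round to 4 dp: 0.6942

0.6942


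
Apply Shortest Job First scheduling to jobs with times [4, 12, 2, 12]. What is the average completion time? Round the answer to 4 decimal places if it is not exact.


SJF order (ascending): [2, 4, 12, 12]
Completion times:
  Job 1: burst=2, C=2
  Job 2: burst=4, C=6
  Job 3: burst=12, C=18
  Job 4: burst=12, C=30
Average completion = 56/4 = 14.0

14.0


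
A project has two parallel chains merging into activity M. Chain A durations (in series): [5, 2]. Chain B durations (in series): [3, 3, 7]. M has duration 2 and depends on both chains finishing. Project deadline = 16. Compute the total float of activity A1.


Forward pass: ES(A1) = sum of predecessors on chain A = 0
EF = ES + duration = 0 + 5 = 5
Backward pass: LF(M) = deadline = 16; LS(M) = 16 - 2 = 14
LF(A1) = LS(M) - sum(successors on chain A) = 14 - 2 = 12
LS = LF - duration = 12 - 5 = 7
Total float = LS - ES = 7 - 0 = 7

7


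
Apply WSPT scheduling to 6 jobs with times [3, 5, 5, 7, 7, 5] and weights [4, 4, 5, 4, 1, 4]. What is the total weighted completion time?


Compute p/w ratios and sort ascending (WSPT): [(3, 4), (5, 5), (5, 4), (5, 4), (7, 4), (7, 1)]
Compute weighted completion times:
  Job (p=3,w=4): C=3, w*C=4*3=12
  Job (p=5,w=5): C=8, w*C=5*8=40
  Job (p=5,w=4): C=13, w*C=4*13=52
  Job (p=5,w=4): C=18, w*C=4*18=72
  Job (p=7,w=4): C=25, w*C=4*25=100
  Job (p=7,w=1): C=32, w*C=1*32=32
Total weighted completion time = 308

308


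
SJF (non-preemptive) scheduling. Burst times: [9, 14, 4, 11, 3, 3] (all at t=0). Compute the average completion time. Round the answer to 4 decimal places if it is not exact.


SJF order (ascending): [3, 3, 4, 9, 11, 14]
Completion times:
  Job 1: burst=3, C=3
  Job 2: burst=3, C=6
  Job 3: burst=4, C=10
  Job 4: burst=9, C=19
  Job 5: burst=11, C=30
  Job 6: burst=14, C=44
Average completion = 112/6 = 18.6667

18.6667


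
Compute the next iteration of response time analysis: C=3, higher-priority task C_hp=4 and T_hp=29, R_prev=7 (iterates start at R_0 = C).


R_next = C + ceil(R_prev / T_hp) * C_hp
ceil(7 / 29) = ceil(0.2414) = 1
Interference = 1 * 4 = 4
R_next = 3 + 4 = 7
R_next = R_prev, so the iteration has converged (response time = 7).

7


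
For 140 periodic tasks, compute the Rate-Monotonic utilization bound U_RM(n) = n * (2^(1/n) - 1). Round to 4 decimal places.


Compute 2^(1/140) = 1.0049633280
Subtract 1: 1.0049633280 - 1 = 0.0049633280
Multiply by n: 140 * 0.0049633280 = 0.6948659200
Round to 4 dp: 0.6949

0.6949


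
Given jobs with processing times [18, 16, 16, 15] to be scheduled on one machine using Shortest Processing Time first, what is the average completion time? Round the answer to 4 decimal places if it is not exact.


Sort jobs by processing time (SPT order): [15, 16, 16, 18]
Compute completion times sequentially:
  Job 1: processing = 15, completes at 15
  Job 2: processing = 16, completes at 31
  Job 3: processing = 16, completes at 47
  Job 4: processing = 18, completes at 65
Sum of completion times = 158
Average completion time = 158/4 = 39.5

39.5


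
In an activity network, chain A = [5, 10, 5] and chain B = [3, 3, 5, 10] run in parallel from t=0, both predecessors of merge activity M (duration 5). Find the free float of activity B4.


ES(B4) = sum of predecessors on chain B = 11
EF(B4) = ES + duration = 11 + 10 = 21
Successor of B4 is M. ES(M) = max(sum(A), sum(B)) = max(20, 21) = 21
Free float = ES(successor) - EF(current) = 21 - 21 = 0

0


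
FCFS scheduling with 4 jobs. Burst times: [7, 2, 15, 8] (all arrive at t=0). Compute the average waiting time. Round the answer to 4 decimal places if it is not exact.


FCFS order (as given): [7, 2, 15, 8]
Waiting times:
  Job 1: wait = 0
  Job 2: wait = 7
  Job 3: wait = 9
  Job 4: wait = 24
Sum of waiting times = 40
Average waiting time = 40/4 = 10.0

10.0


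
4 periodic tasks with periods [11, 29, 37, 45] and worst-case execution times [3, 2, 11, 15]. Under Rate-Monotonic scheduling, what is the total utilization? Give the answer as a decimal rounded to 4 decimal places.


Compute individual utilizations (exact fractions):
  Task 1: C/T = 3/11 (approx. 0.2727)
  Task 2: C/T = 2/29 (approx. 0.069)
  Task 3: C/T = 11/37 (approx. 0.2973)
  Task 4: C/T = 15/45 = 1/3 (approx. 0.3333)
Total utilization U = 3/11 + 2/29 + 11/37 + 1/3 = 34429/35409
Rounded to 4 decimal places: U = 0.9723
RM (Liu & Layland) bound for 4 tasks = 0.756828; compare with U = 34429/35409 (approx. 0.972323)
bound < U <= 1, so the RM sufficient condition is not met (inconclusive; an exact test such as response-time analysis is needed).

0.9723


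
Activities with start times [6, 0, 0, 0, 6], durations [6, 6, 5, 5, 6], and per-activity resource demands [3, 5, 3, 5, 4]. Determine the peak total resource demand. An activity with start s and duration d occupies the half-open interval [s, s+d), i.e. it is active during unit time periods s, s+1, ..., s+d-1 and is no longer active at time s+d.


Each activity i is active on [start_i, start_i + duration_i).
Compute total resource usage per time slot:
  t=0: active resources = [5, 3, 5], total = 13
  t=1: active resources = [5, 3, 5], total = 13
  t=2: active resources = [5, 3, 5], total = 13
  t=3: active resources = [5, 3, 5], total = 13
  t=4: active resources = [5, 3, 5], total = 13
  t=5: active resources = [5], total = 5
  t=6: active resources = [3, 4], total = 7
  t=7: active resources = [3, 4], total = 7
  t=8: active resources = [3, 4], total = 7
  t=9: active resources = [3, 4], total = 7
  t=10: active resources = [3, 4], total = 7
  t=11: active resources = [3, 4], total = 7
Peak resource demand = 13

13


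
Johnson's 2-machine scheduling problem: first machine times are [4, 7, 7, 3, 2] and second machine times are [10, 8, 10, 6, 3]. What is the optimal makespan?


Apply Johnson's rule:
  Group 1 (a <= b): [(5, 2, 3), (4, 3, 6), (1, 4, 10), (2, 7, 8), (3, 7, 10)]
  Group 2 (a > b): []
Optimal job order: [5, 4, 1, 2, 3]
Schedule:
  Job 5: M1 done at 2, M2 done at 5
  Job 4: M1 done at 5, M2 done at 11
  Job 1: M1 done at 9, M2 done at 21
  Job 2: M1 done at 16, M2 done at 29
  Job 3: M1 done at 23, M2 done at 39
Makespan = 39

39


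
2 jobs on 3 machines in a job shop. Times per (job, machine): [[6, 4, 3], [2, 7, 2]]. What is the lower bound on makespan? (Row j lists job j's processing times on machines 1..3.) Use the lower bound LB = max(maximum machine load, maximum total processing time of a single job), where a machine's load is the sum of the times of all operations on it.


Machine loads:
  Machine 1: 6 + 2 = 8
  Machine 2: 4 + 7 = 11
  Machine 3: 3 + 2 = 5
Max machine load = 11
Job totals:
  Job 1: 13
  Job 2: 11
Max job total = 13
Lower bound = max(11, 13) = 13

13


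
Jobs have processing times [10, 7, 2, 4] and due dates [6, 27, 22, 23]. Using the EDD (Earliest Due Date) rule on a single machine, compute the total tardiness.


Sort by due date (EDD order): [(10, 6), (2, 22), (4, 23), (7, 27)]
Compute completion times and tardiness:
  Job 1: p=10, d=6, C=10, tardiness=max(0,10-6)=4
  Job 2: p=2, d=22, C=12, tardiness=max(0,12-22)=0
  Job 3: p=4, d=23, C=16, tardiness=max(0,16-23)=0
  Job 4: p=7, d=27, C=23, tardiness=max(0,23-27)=0
Total tardiness = 4

4


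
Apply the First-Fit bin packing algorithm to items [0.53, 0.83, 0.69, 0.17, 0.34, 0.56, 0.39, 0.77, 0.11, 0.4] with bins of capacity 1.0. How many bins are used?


Place items sequentially using First-Fit:
  Item 0.53 -> new Bin 1
  Item 0.83 -> new Bin 2
  Item 0.69 -> new Bin 3
  Item 0.17 -> Bin 1 (now 0.7)
  Item 0.34 -> new Bin 4
  Item 0.56 -> Bin 4 (now 0.9)
  Item 0.39 -> new Bin 5
  Item 0.77 -> new Bin 6
  Item 0.11 -> Bin 1 (now 0.81)
  Item 0.4 -> Bin 5 (now 0.79)
Total bins used = 6

6


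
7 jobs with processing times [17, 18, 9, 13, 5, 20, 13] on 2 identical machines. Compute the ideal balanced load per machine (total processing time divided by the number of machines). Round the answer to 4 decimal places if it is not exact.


Total processing time = 17 + 18 + 9 + 13 + 5 + 20 + 13 = 95
Number of machines = 2
Ideal balanced load = 95 / 2 = 47.5

47.5


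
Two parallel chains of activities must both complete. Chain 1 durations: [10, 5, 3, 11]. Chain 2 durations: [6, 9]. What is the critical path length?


Path A total = 10 + 5 + 3 + 11 = 29
Path B total = 6 + 9 = 15
Critical path = longest path = max(29, 15) = 29

29


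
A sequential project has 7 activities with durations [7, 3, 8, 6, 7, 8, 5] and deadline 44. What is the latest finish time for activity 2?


LF(activity 2) = deadline - sum of successor durations
Successors: activities 3 through 7 with durations [8, 6, 7, 8, 5]
Sum of successor durations = 34
LF = 44 - 34 = 10

10


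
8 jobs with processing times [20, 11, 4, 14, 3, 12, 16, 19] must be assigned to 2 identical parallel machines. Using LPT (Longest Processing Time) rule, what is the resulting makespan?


Sort jobs in decreasing order (LPT): [20, 19, 16, 14, 12, 11, 4, 3]
Assign each job to the least loaded machine:
  Machine 1: jobs [20, 14, 12, 4], load = 50
  Machine 2: jobs [19, 16, 11, 3], load = 49
Makespan = max load = 50

50


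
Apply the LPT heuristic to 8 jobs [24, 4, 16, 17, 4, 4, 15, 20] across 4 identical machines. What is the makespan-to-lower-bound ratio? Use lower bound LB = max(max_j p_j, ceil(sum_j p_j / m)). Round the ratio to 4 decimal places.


LPT order: [24, 20, 17, 16, 15, 4, 4, 4]
Machine loads after assignment: [24, 24, 25, 31]
LPT makespan = 31
Lower bound = max(max_job, ceil(total/4)) = max(24, 26) = 26
Ratio = 31 / 26 = 1.1923

1.1923


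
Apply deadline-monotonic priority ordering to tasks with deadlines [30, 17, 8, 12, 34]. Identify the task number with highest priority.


Sort tasks by relative deadline (ascending):
  Task 3: deadline = 8
  Task 4: deadline = 12
  Task 2: deadline = 17
  Task 1: deadline = 30
  Task 5: deadline = 34
Priority order (highest first): [3, 4, 2, 1, 5]
Highest priority task = 3

3


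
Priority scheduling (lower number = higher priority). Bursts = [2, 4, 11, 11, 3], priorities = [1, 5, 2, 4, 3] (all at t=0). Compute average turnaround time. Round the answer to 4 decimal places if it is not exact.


Sort by priority (ascending = highest first):
Order: [(1, 2), (2, 11), (3, 3), (4, 11), (5, 4)]
Completion times:
  Priority 1, burst=2, C=2
  Priority 2, burst=11, C=13
  Priority 3, burst=3, C=16
  Priority 4, burst=11, C=27
  Priority 5, burst=4, C=31
Average turnaround = 89/5 = 17.8

17.8


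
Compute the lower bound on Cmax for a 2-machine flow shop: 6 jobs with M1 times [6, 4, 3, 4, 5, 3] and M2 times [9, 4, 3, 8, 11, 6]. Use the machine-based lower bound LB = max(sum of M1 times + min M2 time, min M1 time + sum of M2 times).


LB1 = sum(M1 times) + min(M2 times) = 25 + 3 = 28
LB2 = min(M1 times) + sum(M2 times) = 3 + 41 = 44
Lower bound = max(LB1, LB2) = max(28, 44) = 44

44


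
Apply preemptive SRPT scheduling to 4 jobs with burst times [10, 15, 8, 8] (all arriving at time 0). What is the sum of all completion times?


Since all jobs arrive at t=0, SRPT equals SPT ordering.
SPT order: [8, 8, 10, 15]
Completion times:
  Job 1: p=8, C=8
  Job 2: p=8, C=16
  Job 3: p=10, C=26
  Job 4: p=15, C=41
Total completion time = 8 + 16 + 26 + 41 = 91

91


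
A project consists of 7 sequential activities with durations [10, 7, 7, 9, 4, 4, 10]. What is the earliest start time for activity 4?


Activity 4 starts after activities 1 through 3 complete.
Predecessor durations: [10, 7, 7]
ES = 10 + 7 + 7 = 24

24


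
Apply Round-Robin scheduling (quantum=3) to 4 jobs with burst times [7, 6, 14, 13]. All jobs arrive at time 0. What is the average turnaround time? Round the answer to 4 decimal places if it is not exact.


Time quantum = 3
Execution trace:
  J1 runs 3 units, time = 3
  J2 runs 3 units, time = 6
  J3 runs 3 units, time = 9
  J4 runs 3 units, time = 12
  J1 runs 3 units, time = 15
  J2 runs 3 units, time = 18
  J3 runs 3 units, time = 21
  J4 runs 3 units, time = 24
  J1 runs 1 units, time = 25
  J3 runs 3 units, time = 28
  J4 runs 3 units, time = 31
  J3 runs 3 units, time = 34
  J4 runs 3 units, time = 37
  J3 runs 2 units, time = 39
  J4 runs 1 units, time = 40
Finish times: [25, 18, 39, 40]
Average turnaround = 122/4 = 30.5

30.5


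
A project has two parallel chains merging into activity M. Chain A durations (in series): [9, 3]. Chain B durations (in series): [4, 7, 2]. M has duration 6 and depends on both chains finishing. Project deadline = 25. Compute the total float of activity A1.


Forward pass: ES(A1) = sum of predecessors on chain A = 0
EF = ES + duration = 0 + 9 = 9
Backward pass: LF(M) = deadline = 25; LS(M) = 25 - 6 = 19
LF(A1) = LS(M) - sum(successors on chain A) = 19 - 3 = 16
LS = LF - duration = 16 - 9 = 7
Total float = LS - ES = 7 - 0 = 7

7


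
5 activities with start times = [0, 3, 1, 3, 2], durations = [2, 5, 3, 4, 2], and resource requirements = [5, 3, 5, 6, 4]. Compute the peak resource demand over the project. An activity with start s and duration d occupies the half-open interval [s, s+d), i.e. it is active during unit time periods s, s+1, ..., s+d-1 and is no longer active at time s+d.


Each activity i is active on [start_i, start_i + duration_i).
Compute total resource usage per time slot:
  t=0: active resources = [5], total = 5
  t=1: active resources = [5, 5], total = 10
  t=2: active resources = [5, 4], total = 9
  t=3: active resources = [3, 5, 6, 4], total = 18
  t=4: active resources = [3, 6], total = 9
  t=5: active resources = [3, 6], total = 9
  t=6: active resources = [3, 6], total = 9
  t=7: active resources = [3], total = 3
Peak resource demand = 18

18


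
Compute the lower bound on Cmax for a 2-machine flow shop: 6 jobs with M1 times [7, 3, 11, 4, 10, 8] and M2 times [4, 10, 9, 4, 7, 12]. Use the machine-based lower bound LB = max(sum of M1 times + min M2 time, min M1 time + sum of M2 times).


LB1 = sum(M1 times) + min(M2 times) = 43 + 4 = 47
LB2 = min(M1 times) + sum(M2 times) = 3 + 46 = 49
Lower bound = max(LB1, LB2) = max(47, 49) = 49

49


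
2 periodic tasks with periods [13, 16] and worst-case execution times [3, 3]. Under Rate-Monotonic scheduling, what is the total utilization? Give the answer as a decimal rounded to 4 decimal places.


Compute individual utilizations (exact fractions):
  Task 1: C/T = 3/13 (approx. 0.2308)
  Task 2: C/T = 3/16 (approx. 0.1875)
Total utilization U = 3/13 + 3/16 = 87/208
Rounded to 4 decimal places: U = 0.4183
RM (Liu & Layland) bound for 2 tasks = 0.828427; compare with U = 87/208 (approx. 0.418269)
U <= bound, so schedulable by RM sufficient condition.

0.4183


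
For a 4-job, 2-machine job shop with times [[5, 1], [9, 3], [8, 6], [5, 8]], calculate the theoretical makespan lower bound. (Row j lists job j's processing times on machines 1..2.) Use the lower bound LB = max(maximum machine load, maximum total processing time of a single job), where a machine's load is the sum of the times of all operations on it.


Machine loads:
  Machine 1: 5 + 9 + 8 + 5 = 27
  Machine 2: 1 + 3 + 6 + 8 = 18
Max machine load = 27
Job totals:
  Job 1: 6
  Job 2: 12
  Job 3: 14
  Job 4: 13
Max job total = 14
Lower bound = max(27, 14) = 27

27


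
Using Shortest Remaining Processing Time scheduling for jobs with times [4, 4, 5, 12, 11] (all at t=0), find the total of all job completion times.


Since all jobs arrive at t=0, SRPT equals SPT ordering.
SPT order: [4, 4, 5, 11, 12]
Completion times:
  Job 1: p=4, C=4
  Job 2: p=4, C=8
  Job 3: p=5, C=13
  Job 4: p=11, C=24
  Job 5: p=12, C=36
Total completion time = 4 + 8 + 13 + 24 + 36 = 85

85


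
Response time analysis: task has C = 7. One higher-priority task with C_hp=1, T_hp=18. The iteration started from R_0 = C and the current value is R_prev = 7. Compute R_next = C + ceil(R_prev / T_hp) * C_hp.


R_next = C + ceil(R_prev / T_hp) * C_hp
ceil(7 / 18) = ceil(0.3889) = 1
Interference = 1 * 1 = 1
R_next = 7 + 1 = 8

8


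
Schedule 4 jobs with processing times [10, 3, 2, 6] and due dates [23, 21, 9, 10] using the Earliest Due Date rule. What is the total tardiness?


Sort by due date (EDD order): [(2, 9), (6, 10), (3, 21), (10, 23)]
Compute completion times and tardiness:
  Job 1: p=2, d=9, C=2, tardiness=max(0,2-9)=0
  Job 2: p=6, d=10, C=8, tardiness=max(0,8-10)=0
  Job 3: p=3, d=21, C=11, tardiness=max(0,11-21)=0
  Job 4: p=10, d=23, C=21, tardiness=max(0,21-23)=0
Total tardiness = 0

0


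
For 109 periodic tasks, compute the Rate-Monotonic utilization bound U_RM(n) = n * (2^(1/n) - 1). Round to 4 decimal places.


Compute 2^(1/109) = 1.0063794108
Subtract 1: 1.0063794108 - 1 = 0.0063794108
Multiply by n: 109 * 0.0063794108 = 0.6953557772
Round to 4 dp: 0.6954

0.6954


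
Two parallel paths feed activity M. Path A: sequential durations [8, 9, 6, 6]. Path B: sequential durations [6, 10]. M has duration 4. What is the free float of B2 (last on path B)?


ES(B2) = sum of predecessors on chain B = 6
EF(B2) = ES + duration = 6 + 10 = 16
Successor of B2 is M. ES(M) = max(sum(A), sum(B)) = max(29, 16) = 29
Free float = ES(successor) - EF(current) = 29 - 16 = 13

13


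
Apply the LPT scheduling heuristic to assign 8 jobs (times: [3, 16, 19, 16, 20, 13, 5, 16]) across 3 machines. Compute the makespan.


Sort jobs in decreasing order (LPT): [20, 19, 16, 16, 16, 13, 5, 3]
Assign each job to the least loaded machine:
  Machine 1: jobs [20, 13, 3], load = 36
  Machine 2: jobs [19, 16], load = 35
  Machine 3: jobs [16, 16, 5], load = 37
Makespan = max load = 37

37


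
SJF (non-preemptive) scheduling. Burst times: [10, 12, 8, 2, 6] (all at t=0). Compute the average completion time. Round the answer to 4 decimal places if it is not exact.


SJF order (ascending): [2, 6, 8, 10, 12]
Completion times:
  Job 1: burst=2, C=2
  Job 2: burst=6, C=8
  Job 3: burst=8, C=16
  Job 4: burst=10, C=26
  Job 5: burst=12, C=38
Average completion = 90/5 = 18.0

18.0


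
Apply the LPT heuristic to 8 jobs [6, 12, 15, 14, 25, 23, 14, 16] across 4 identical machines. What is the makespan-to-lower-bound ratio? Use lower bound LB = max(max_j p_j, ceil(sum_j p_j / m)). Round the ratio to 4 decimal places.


LPT order: [25, 23, 16, 15, 14, 14, 12, 6]
Machine loads after assignment: [31, 35, 30, 29]
LPT makespan = 35
Lower bound = max(max_job, ceil(total/4)) = max(25, 32) = 32
Ratio = 35 / 32 = 1.0938

1.0938


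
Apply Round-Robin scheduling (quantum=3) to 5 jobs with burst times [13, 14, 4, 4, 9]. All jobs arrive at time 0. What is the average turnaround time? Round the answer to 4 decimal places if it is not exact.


Time quantum = 3
Execution trace:
  J1 runs 3 units, time = 3
  J2 runs 3 units, time = 6
  J3 runs 3 units, time = 9
  J4 runs 3 units, time = 12
  J5 runs 3 units, time = 15
  J1 runs 3 units, time = 18
  J2 runs 3 units, time = 21
  J3 runs 1 units, time = 22
  J4 runs 1 units, time = 23
  J5 runs 3 units, time = 26
  J1 runs 3 units, time = 29
  J2 runs 3 units, time = 32
  J5 runs 3 units, time = 35
  J1 runs 3 units, time = 38
  J2 runs 3 units, time = 41
  J1 runs 1 units, time = 42
  J2 runs 2 units, time = 44
Finish times: [42, 44, 22, 23, 35]
Average turnaround = 166/5 = 33.2

33.2


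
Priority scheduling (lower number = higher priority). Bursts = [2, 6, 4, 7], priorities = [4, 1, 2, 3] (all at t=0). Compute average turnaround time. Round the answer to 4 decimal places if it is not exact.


Sort by priority (ascending = highest first):
Order: [(1, 6), (2, 4), (3, 7), (4, 2)]
Completion times:
  Priority 1, burst=6, C=6
  Priority 2, burst=4, C=10
  Priority 3, burst=7, C=17
  Priority 4, burst=2, C=19
Average turnaround = 52/4 = 13.0

13.0


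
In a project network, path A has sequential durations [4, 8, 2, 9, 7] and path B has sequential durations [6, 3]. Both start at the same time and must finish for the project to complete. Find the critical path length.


Path A total = 4 + 8 + 2 + 9 + 7 = 30
Path B total = 6 + 3 = 9
Critical path = longest path = max(30, 9) = 30

30


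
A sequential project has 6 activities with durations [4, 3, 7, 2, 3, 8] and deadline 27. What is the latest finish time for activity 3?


LF(activity 3) = deadline - sum of successor durations
Successors: activities 4 through 6 with durations [2, 3, 8]
Sum of successor durations = 13
LF = 27 - 13 = 14

14


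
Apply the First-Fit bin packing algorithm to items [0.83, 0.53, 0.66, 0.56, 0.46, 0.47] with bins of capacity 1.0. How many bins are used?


Place items sequentially using First-Fit:
  Item 0.83 -> new Bin 1
  Item 0.53 -> new Bin 2
  Item 0.66 -> new Bin 3
  Item 0.56 -> new Bin 4
  Item 0.46 -> Bin 2 (now 0.99)
  Item 0.47 -> new Bin 5
Total bins used = 5

5


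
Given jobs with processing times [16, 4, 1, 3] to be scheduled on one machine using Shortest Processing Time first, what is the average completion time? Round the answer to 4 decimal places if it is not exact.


Sort jobs by processing time (SPT order): [1, 3, 4, 16]
Compute completion times sequentially:
  Job 1: processing = 1, completes at 1
  Job 2: processing = 3, completes at 4
  Job 3: processing = 4, completes at 8
  Job 4: processing = 16, completes at 24
Sum of completion times = 37
Average completion time = 37/4 = 9.25

9.25


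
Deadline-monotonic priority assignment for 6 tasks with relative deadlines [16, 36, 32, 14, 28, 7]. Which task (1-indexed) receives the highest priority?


Sort tasks by relative deadline (ascending):
  Task 6: deadline = 7
  Task 4: deadline = 14
  Task 1: deadline = 16
  Task 5: deadline = 28
  Task 3: deadline = 32
  Task 2: deadline = 36
Priority order (highest first): [6, 4, 1, 5, 3, 2]
Highest priority task = 6

6


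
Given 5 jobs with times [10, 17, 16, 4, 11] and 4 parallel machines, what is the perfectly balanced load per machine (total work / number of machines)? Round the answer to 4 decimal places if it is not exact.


Total processing time = 10 + 17 + 16 + 4 + 11 = 58
Number of machines = 4
Ideal balanced load = 58 / 4 = 14.5

14.5


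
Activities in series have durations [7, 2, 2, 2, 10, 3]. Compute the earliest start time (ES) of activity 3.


Activity 3 starts after activities 1 through 2 complete.
Predecessor durations: [7, 2]
ES = 7 + 2 = 9

9


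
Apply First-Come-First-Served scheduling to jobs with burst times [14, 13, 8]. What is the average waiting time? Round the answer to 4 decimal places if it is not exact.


FCFS order (as given): [14, 13, 8]
Waiting times:
  Job 1: wait = 0
  Job 2: wait = 14
  Job 3: wait = 27
Sum of waiting times = 41
Average waiting time = 41/3 = 13.6667

13.6667


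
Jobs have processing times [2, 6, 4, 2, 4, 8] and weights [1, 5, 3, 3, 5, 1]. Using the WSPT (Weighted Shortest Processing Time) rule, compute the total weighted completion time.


Compute p/w ratios and sort ascending (WSPT): [(2, 3), (4, 5), (6, 5), (4, 3), (2, 1), (8, 1)]
Compute weighted completion times:
  Job (p=2,w=3): C=2, w*C=3*2=6
  Job (p=4,w=5): C=6, w*C=5*6=30
  Job (p=6,w=5): C=12, w*C=5*12=60
  Job (p=4,w=3): C=16, w*C=3*16=48
  Job (p=2,w=1): C=18, w*C=1*18=18
  Job (p=8,w=1): C=26, w*C=1*26=26
Total weighted completion time = 188

188


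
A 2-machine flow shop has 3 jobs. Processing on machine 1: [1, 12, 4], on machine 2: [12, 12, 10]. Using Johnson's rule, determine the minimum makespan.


Apply Johnson's rule:
  Group 1 (a <= b): [(1, 1, 12), (3, 4, 10), (2, 12, 12)]
  Group 2 (a > b): []
Optimal job order: [1, 3, 2]
Schedule:
  Job 1: M1 done at 1, M2 done at 13
  Job 3: M1 done at 5, M2 done at 23
  Job 2: M1 done at 17, M2 done at 35
Makespan = 35

35


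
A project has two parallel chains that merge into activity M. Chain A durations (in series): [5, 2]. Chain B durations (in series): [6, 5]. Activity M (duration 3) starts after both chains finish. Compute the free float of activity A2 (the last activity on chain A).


ES(A2) = sum of predecessors on chain A = 5
EF(A2) = ES + duration = 5 + 2 = 7
Successor of A2 is M. ES(M) = max(sum(A), sum(B)) = max(7, 11) = 11
Free float = ES(successor) - EF(current) = 11 - 7 = 4

4


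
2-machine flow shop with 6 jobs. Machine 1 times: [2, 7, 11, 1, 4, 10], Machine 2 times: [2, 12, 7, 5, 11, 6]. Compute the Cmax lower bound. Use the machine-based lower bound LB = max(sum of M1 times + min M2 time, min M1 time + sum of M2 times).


LB1 = sum(M1 times) + min(M2 times) = 35 + 2 = 37
LB2 = min(M1 times) + sum(M2 times) = 1 + 43 = 44
Lower bound = max(LB1, LB2) = max(37, 44) = 44

44


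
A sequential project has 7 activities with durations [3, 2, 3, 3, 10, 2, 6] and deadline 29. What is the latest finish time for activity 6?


LF(activity 6) = deadline - sum of successor durations
Successors: activities 7 through 7 with durations [6]
Sum of successor durations = 6
LF = 29 - 6 = 23

23


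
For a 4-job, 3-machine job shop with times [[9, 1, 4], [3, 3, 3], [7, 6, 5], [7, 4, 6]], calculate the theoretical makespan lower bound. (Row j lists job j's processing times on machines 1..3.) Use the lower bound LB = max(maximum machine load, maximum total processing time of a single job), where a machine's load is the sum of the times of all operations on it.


Machine loads:
  Machine 1: 9 + 3 + 7 + 7 = 26
  Machine 2: 1 + 3 + 6 + 4 = 14
  Machine 3: 4 + 3 + 5 + 6 = 18
Max machine load = 26
Job totals:
  Job 1: 14
  Job 2: 9
  Job 3: 18
  Job 4: 17
Max job total = 18
Lower bound = max(26, 18) = 26

26


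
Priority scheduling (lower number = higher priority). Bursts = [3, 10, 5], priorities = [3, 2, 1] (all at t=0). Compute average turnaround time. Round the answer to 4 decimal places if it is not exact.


Sort by priority (ascending = highest first):
Order: [(1, 5), (2, 10), (3, 3)]
Completion times:
  Priority 1, burst=5, C=5
  Priority 2, burst=10, C=15
  Priority 3, burst=3, C=18
Average turnaround = 38/3 = 12.6667

12.6667


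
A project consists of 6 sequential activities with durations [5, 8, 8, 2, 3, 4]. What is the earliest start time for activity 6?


Activity 6 starts after activities 1 through 5 complete.
Predecessor durations: [5, 8, 8, 2, 3]
ES = 5 + 8 + 8 + 2 + 3 = 26

26


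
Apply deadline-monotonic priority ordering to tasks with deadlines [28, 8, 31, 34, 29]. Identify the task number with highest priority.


Sort tasks by relative deadline (ascending):
  Task 2: deadline = 8
  Task 1: deadline = 28
  Task 5: deadline = 29
  Task 3: deadline = 31
  Task 4: deadline = 34
Priority order (highest first): [2, 1, 5, 3, 4]
Highest priority task = 2

2


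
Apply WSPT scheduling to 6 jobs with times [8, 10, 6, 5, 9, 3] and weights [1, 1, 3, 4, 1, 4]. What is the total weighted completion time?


Compute p/w ratios and sort ascending (WSPT): [(3, 4), (5, 4), (6, 3), (8, 1), (9, 1), (10, 1)]
Compute weighted completion times:
  Job (p=3,w=4): C=3, w*C=4*3=12
  Job (p=5,w=4): C=8, w*C=4*8=32
  Job (p=6,w=3): C=14, w*C=3*14=42
  Job (p=8,w=1): C=22, w*C=1*22=22
  Job (p=9,w=1): C=31, w*C=1*31=31
  Job (p=10,w=1): C=41, w*C=1*41=41
Total weighted completion time = 180

180


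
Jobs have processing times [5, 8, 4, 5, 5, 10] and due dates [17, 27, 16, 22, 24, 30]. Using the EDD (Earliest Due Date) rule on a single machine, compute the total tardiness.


Sort by due date (EDD order): [(4, 16), (5, 17), (5, 22), (5, 24), (8, 27), (10, 30)]
Compute completion times and tardiness:
  Job 1: p=4, d=16, C=4, tardiness=max(0,4-16)=0
  Job 2: p=5, d=17, C=9, tardiness=max(0,9-17)=0
  Job 3: p=5, d=22, C=14, tardiness=max(0,14-22)=0
  Job 4: p=5, d=24, C=19, tardiness=max(0,19-24)=0
  Job 5: p=8, d=27, C=27, tardiness=max(0,27-27)=0
  Job 6: p=10, d=30, C=37, tardiness=max(0,37-30)=7
Total tardiness = 7

7


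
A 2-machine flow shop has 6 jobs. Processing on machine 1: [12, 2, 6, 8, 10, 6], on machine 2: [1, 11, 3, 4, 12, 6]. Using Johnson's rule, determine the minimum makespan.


Apply Johnson's rule:
  Group 1 (a <= b): [(2, 2, 11), (6, 6, 6), (5, 10, 12)]
  Group 2 (a > b): [(4, 8, 4), (3, 6, 3), (1, 12, 1)]
Optimal job order: [2, 6, 5, 4, 3, 1]
Schedule:
  Job 2: M1 done at 2, M2 done at 13
  Job 6: M1 done at 8, M2 done at 19
  Job 5: M1 done at 18, M2 done at 31
  Job 4: M1 done at 26, M2 done at 35
  Job 3: M1 done at 32, M2 done at 38
  Job 1: M1 done at 44, M2 done at 45
Makespan = 45

45


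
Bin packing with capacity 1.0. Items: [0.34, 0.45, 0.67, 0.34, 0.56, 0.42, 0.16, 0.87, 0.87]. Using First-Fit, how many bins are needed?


Place items sequentially using First-Fit:
  Item 0.34 -> new Bin 1
  Item 0.45 -> Bin 1 (now 0.79)
  Item 0.67 -> new Bin 2
  Item 0.34 -> new Bin 3
  Item 0.56 -> Bin 3 (now 0.9)
  Item 0.42 -> new Bin 4
  Item 0.16 -> Bin 1 (now 0.95)
  Item 0.87 -> new Bin 5
  Item 0.87 -> new Bin 6
Total bins used = 6

6


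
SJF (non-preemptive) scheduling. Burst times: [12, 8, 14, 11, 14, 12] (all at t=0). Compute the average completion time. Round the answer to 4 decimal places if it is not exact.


SJF order (ascending): [8, 11, 12, 12, 14, 14]
Completion times:
  Job 1: burst=8, C=8
  Job 2: burst=11, C=19
  Job 3: burst=12, C=31
  Job 4: burst=12, C=43
  Job 5: burst=14, C=57
  Job 6: burst=14, C=71
Average completion = 229/6 = 38.1667

38.1667


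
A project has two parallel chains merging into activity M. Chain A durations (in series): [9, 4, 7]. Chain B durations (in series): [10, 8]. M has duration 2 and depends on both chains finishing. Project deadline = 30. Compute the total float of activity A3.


Forward pass: ES(A3) = sum of predecessors on chain A = 13
EF = ES + duration = 13 + 7 = 20
Backward pass: LF(M) = deadline = 30; LS(M) = 30 - 2 = 28
LF(A3) = LS(M) - sum(successors on chain A) = 28 - 0 = 28
LS = LF - duration = 28 - 7 = 21
Total float = LS - ES = 21 - 13 = 8

8


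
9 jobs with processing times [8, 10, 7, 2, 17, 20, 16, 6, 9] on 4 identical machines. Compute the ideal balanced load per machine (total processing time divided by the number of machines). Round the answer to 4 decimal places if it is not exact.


Total processing time = 8 + 10 + 7 + 2 + 17 + 20 + 16 + 6 + 9 = 95
Number of machines = 4
Ideal balanced load = 95 / 4 = 23.75

23.75
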